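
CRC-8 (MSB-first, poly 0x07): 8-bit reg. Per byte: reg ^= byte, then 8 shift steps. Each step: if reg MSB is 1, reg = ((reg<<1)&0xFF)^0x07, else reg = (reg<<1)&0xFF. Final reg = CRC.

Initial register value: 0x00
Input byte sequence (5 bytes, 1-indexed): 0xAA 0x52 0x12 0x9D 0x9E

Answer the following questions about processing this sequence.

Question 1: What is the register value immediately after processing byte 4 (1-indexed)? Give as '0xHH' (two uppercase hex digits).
After byte 1 (0xAA): reg=0x5F
After byte 2 (0x52): reg=0x23
After byte 3 (0x12): reg=0x97
After byte 4 (0x9D): reg=0x36

Answer: 0x36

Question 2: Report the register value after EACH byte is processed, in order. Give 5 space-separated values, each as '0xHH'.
0x5F 0x23 0x97 0x36 0x51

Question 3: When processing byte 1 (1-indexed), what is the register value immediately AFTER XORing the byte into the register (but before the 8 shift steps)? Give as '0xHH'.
Register before byte 1: 0x00
Byte 1: 0xAA
0x00 XOR 0xAA = 0xAA

Answer: 0xAA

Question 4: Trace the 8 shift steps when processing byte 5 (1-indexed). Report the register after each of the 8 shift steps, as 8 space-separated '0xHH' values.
Answer: 0x57 0xAE 0x5B 0xB6 0x6B 0xD6 0xAB 0x51

Derivation:
After byte 1 (0xAA): reg=0x5F
After byte 2 (0x52): reg=0x23
After byte 3 (0x12): reg=0x97
After byte 4 (0x9D): reg=0x36
Register before byte 5: 0x36
After XOR with byte 0x9E: 0xA8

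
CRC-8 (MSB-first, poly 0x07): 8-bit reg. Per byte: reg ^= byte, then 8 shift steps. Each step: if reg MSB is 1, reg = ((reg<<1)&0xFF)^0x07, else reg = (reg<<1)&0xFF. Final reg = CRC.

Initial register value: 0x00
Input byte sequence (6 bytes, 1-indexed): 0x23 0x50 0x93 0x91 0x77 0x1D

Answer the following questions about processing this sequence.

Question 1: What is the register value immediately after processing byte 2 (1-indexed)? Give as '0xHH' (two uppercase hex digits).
Answer: 0x26

Derivation:
After byte 1 (0x23): reg=0xE9
After byte 2 (0x50): reg=0x26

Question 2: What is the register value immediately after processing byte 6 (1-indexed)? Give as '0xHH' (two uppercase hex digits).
After byte 1 (0x23): reg=0xE9
After byte 2 (0x50): reg=0x26
After byte 3 (0x93): reg=0x02
After byte 4 (0x91): reg=0xF0
After byte 5 (0x77): reg=0x9C
After byte 6 (0x1D): reg=0x8E

Answer: 0x8E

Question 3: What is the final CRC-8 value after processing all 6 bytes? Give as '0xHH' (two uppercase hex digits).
Answer: 0x8E

Derivation:
After byte 1 (0x23): reg=0xE9
After byte 2 (0x50): reg=0x26
After byte 3 (0x93): reg=0x02
After byte 4 (0x91): reg=0xF0
After byte 5 (0x77): reg=0x9C
After byte 6 (0x1D): reg=0x8E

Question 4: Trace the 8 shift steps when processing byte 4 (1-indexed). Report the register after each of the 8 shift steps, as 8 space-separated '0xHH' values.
Answer: 0x21 0x42 0x84 0x0F 0x1E 0x3C 0x78 0xF0

Derivation:
After byte 1 (0x23): reg=0xE9
After byte 2 (0x50): reg=0x26
After byte 3 (0x93): reg=0x02
Register before byte 4: 0x02
After XOR with byte 0x91: 0x93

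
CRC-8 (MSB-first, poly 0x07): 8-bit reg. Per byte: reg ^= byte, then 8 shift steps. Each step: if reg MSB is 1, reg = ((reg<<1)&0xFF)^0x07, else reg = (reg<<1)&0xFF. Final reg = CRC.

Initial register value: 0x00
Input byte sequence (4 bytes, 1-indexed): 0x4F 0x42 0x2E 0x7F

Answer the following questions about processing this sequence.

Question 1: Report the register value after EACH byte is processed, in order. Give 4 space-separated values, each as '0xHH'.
0xEA 0x51 0x7A 0x1B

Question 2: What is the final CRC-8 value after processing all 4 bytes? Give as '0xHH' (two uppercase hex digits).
After byte 1 (0x4F): reg=0xEA
After byte 2 (0x42): reg=0x51
After byte 3 (0x2E): reg=0x7A
After byte 4 (0x7F): reg=0x1B

Answer: 0x1B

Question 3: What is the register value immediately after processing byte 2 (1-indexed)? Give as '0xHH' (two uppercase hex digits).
Answer: 0x51

Derivation:
After byte 1 (0x4F): reg=0xEA
After byte 2 (0x42): reg=0x51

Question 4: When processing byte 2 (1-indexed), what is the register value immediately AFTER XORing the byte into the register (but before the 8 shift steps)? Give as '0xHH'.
Answer: 0xA8

Derivation:
Register before byte 2: 0xEA
Byte 2: 0x42
0xEA XOR 0x42 = 0xA8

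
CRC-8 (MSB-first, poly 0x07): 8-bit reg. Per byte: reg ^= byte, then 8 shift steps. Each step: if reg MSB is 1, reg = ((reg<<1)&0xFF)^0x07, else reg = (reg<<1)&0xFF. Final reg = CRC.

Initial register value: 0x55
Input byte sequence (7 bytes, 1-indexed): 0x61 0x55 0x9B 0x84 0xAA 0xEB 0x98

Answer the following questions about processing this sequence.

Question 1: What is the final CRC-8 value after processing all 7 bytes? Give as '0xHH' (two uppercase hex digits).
Answer: 0xCB

Derivation:
After byte 1 (0x61): reg=0x8C
After byte 2 (0x55): reg=0x01
After byte 3 (0x9B): reg=0xCF
After byte 4 (0x84): reg=0xF6
After byte 5 (0xAA): reg=0x93
After byte 6 (0xEB): reg=0x6F
After byte 7 (0x98): reg=0xCB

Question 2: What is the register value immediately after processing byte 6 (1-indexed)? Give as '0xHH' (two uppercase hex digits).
Answer: 0x6F

Derivation:
After byte 1 (0x61): reg=0x8C
After byte 2 (0x55): reg=0x01
After byte 3 (0x9B): reg=0xCF
After byte 4 (0x84): reg=0xF6
After byte 5 (0xAA): reg=0x93
After byte 6 (0xEB): reg=0x6F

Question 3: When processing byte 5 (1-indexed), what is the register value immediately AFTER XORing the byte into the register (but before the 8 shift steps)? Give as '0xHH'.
Answer: 0x5C

Derivation:
Register before byte 5: 0xF6
Byte 5: 0xAA
0xF6 XOR 0xAA = 0x5C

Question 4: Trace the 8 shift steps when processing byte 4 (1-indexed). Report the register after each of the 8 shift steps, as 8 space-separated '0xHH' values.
Answer: 0x96 0x2B 0x56 0xAC 0x5F 0xBE 0x7B 0xF6

Derivation:
After byte 1 (0x61): reg=0x8C
After byte 2 (0x55): reg=0x01
After byte 3 (0x9B): reg=0xCF
Register before byte 4: 0xCF
After XOR with byte 0x84: 0x4B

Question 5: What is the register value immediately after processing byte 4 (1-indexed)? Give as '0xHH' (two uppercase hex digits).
Answer: 0xF6

Derivation:
After byte 1 (0x61): reg=0x8C
After byte 2 (0x55): reg=0x01
After byte 3 (0x9B): reg=0xCF
After byte 4 (0x84): reg=0xF6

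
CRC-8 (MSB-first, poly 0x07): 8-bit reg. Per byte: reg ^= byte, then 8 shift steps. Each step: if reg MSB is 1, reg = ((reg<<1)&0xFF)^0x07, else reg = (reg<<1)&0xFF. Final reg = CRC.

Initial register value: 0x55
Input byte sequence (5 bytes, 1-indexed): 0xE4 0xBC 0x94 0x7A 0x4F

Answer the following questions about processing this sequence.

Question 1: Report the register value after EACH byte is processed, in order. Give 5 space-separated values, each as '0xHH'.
0x1E 0x67 0xD7 0x4A 0x1B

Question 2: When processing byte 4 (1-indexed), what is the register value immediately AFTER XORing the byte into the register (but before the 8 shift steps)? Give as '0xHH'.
Answer: 0xAD

Derivation:
Register before byte 4: 0xD7
Byte 4: 0x7A
0xD7 XOR 0x7A = 0xAD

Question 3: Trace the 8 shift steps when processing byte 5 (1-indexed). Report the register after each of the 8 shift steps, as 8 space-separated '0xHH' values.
Answer: 0x0A 0x14 0x28 0x50 0xA0 0x47 0x8E 0x1B

Derivation:
After byte 1 (0xE4): reg=0x1E
After byte 2 (0xBC): reg=0x67
After byte 3 (0x94): reg=0xD7
After byte 4 (0x7A): reg=0x4A
Register before byte 5: 0x4A
After XOR with byte 0x4F: 0x05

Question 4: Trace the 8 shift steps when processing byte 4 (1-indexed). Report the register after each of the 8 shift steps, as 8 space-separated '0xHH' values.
After byte 1 (0xE4): reg=0x1E
After byte 2 (0xBC): reg=0x67
After byte 3 (0x94): reg=0xD7
Register before byte 4: 0xD7
After XOR with byte 0x7A: 0xAD

Answer: 0x5D 0xBA 0x73 0xE6 0xCB 0x91 0x25 0x4A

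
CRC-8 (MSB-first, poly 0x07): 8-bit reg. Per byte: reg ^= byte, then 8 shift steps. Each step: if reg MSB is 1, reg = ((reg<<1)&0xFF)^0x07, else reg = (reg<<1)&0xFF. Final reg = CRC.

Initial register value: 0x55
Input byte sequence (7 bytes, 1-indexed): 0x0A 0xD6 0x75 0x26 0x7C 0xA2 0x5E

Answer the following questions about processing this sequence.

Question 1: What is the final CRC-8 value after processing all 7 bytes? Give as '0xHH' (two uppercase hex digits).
Answer: 0x66

Derivation:
After byte 1 (0x0A): reg=0x9A
After byte 2 (0xD6): reg=0xE3
After byte 3 (0x75): reg=0xEB
After byte 4 (0x26): reg=0x6D
After byte 5 (0x7C): reg=0x77
After byte 6 (0xA2): reg=0x25
After byte 7 (0x5E): reg=0x66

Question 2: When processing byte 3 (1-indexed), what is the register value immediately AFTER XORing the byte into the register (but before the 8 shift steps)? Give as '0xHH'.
Answer: 0x96

Derivation:
Register before byte 3: 0xE3
Byte 3: 0x75
0xE3 XOR 0x75 = 0x96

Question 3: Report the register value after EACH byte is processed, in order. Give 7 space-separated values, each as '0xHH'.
0x9A 0xE3 0xEB 0x6D 0x77 0x25 0x66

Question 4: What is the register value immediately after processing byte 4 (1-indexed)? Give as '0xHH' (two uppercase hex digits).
After byte 1 (0x0A): reg=0x9A
After byte 2 (0xD6): reg=0xE3
After byte 3 (0x75): reg=0xEB
After byte 4 (0x26): reg=0x6D

Answer: 0x6D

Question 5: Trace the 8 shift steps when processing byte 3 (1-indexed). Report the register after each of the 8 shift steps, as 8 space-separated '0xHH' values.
Answer: 0x2B 0x56 0xAC 0x5F 0xBE 0x7B 0xF6 0xEB

Derivation:
After byte 1 (0x0A): reg=0x9A
After byte 2 (0xD6): reg=0xE3
Register before byte 3: 0xE3
After XOR with byte 0x75: 0x96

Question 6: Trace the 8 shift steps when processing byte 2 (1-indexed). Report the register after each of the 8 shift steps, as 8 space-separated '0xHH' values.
Answer: 0x98 0x37 0x6E 0xDC 0xBF 0x79 0xF2 0xE3

Derivation:
After byte 1 (0x0A): reg=0x9A
Register before byte 2: 0x9A
After XOR with byte 0xD6: 0x4C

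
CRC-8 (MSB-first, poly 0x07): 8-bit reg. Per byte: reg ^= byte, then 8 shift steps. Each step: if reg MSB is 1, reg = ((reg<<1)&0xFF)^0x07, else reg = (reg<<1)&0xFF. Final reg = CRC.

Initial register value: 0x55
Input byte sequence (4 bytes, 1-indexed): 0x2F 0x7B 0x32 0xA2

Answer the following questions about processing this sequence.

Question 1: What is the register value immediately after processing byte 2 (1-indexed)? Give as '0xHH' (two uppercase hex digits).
Answer: 0x46

Derivation:
After byte 1 (0x2F): reg=0x61
After byte 2 (0x7B): reg=0x46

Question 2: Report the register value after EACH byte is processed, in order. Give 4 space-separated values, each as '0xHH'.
0x61 0x46 0x4B 0x91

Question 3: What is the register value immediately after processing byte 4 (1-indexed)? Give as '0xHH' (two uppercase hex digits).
Answer: 0x91

Derivation:
After byte 1 (0x2F): reg=0x61
After byte 2 (0x7B): reg=0x46
After byte 3 (0x32): reg=0x4B
After byte 4 (0xA2): reg=0x91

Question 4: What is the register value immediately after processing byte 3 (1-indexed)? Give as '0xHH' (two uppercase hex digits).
Answer: 0x4B

Derivation:
After byte 1 (0x2F): reg=0x61
After byte 2 (0x7B): reg=0x46
After byte 3 (0x32): reg=0x4B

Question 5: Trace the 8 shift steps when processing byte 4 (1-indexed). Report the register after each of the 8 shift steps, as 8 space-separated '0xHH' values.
After byte 1 (0x2F): reg=0x61
After byte 2 (0x7B): reg=0x46
After byte 3 (0x32): reg=0x4B
Register before byte 4: 0x4B
After XOR with byte 0xA2: 0xE9

Answer: 0xD5 0xAD 0x5D 0xBA 0x73 0xE6 0xCB 0x91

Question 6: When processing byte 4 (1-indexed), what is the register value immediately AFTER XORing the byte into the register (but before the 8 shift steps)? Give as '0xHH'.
Register before byte 4: 0x4B
Byte 4: 0xA2
0x4B XOR 0xA2 = 0xE9

Answer: 0xE9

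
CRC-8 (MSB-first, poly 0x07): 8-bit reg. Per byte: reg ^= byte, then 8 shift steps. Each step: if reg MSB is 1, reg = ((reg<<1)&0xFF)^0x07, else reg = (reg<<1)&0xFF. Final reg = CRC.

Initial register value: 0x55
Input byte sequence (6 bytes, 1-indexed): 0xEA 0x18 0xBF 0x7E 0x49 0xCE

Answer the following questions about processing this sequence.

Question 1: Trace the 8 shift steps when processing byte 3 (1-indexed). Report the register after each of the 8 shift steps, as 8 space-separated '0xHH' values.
After byte 1 (0xEA): reg=0x34
After byte 2 (0x18): reg=0xC4
Register before byte 3: 0xC4
After XOR with byte 0xBF: 0x7B

Answer: 0xF6 0xEB 0xD1 0xA5 0x4D 0x9A 0x33 0x66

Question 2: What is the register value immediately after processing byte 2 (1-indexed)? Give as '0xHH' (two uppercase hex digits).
Answer: 0xC4

Derivation:
After byte 1 (0xEA): reg=0x34
After byte 2 (0x18): reg=0xC4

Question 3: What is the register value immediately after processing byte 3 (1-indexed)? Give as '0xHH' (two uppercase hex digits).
After byte 1 (0xEA): reg=0x34
After byte 2 (0x18): reg=0xC4
After byte 3 (0xBF): reg=0x66

Answer: 0x66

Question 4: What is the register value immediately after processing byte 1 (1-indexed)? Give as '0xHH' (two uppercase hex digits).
After byte 1 (0xEA): reg=0x34

Answer: 0x34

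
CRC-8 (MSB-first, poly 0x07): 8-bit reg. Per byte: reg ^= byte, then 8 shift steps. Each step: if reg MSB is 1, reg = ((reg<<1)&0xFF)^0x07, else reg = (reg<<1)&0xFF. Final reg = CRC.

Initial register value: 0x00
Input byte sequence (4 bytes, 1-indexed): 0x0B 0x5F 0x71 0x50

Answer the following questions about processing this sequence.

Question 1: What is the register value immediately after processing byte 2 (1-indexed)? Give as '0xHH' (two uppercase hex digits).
Answer: 0x0D

Derivation:
After byte 1 (0x0B): reg=0x31
After byte 2 (0x5F): reg=0x0D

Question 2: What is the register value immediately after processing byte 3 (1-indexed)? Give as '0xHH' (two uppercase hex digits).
Answer: 0x73

Derivation:
After byte 1 (0x0B): reg=0x31
After byte 2 (0x5F): reg=0x0D
After byte 3 (0x71): reg=0x73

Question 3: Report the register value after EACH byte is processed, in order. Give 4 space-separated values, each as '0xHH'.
0x31 0x0D 0x73 0xE9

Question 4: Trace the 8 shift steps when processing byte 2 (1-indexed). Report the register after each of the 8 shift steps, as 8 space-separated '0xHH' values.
After byte 1 (0x0B): reg=0x31
Register before byte 2: 0x31
After XOR with byte 0x5F: 0x6E

Answer: 0xDC 0xBF 0x79 0xF2 0xE3 0xC1 0x85 0x0D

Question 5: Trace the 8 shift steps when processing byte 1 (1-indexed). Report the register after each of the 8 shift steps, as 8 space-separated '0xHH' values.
Register before byte 1: 0x00
After XOR with byte 0x0B: 0x0B

Answer: 0x16 0x2C 0x58 0xB0 0x67 0xCE 0x9B 0x31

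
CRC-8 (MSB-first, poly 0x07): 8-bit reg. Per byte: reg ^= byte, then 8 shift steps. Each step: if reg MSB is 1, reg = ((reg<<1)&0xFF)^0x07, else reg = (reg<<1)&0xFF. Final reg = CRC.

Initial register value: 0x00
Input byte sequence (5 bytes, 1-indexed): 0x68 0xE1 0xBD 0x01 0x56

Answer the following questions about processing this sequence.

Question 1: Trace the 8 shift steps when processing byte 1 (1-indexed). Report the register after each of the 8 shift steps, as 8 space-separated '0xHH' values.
Register before byte 1: 0x00
After XOR with byte 0x68: 0x68

Answer: 0xD0 0xA7 0x49 0x92 0x23 0x46 0x8C 0x1F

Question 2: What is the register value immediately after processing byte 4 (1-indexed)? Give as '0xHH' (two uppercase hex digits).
Answer: 0xE1

Derivation:
After byte 1 (0x68): reg=0x1F
After byte 2 (0xE1): reg=0xF4
After byte 3 (0xBD): reg=0xF8
After byte 4 (0x01): reg=0xE1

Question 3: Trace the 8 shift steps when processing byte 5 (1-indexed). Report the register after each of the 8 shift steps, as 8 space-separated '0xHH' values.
After byte 1 (0x68): reg=0x1F
After byte 2 (0xE1): reg=0xF4
After byte 3 (0xBD): reg=0xF8
After byte 4 (0x01): reg=0xE1
Register before byte 5: 0xE1
After XOR with byte 0x56: 0xB7

Answer: 0x69 0xD2 0xA3 0x41 0x82 0x03 0x06 0x0C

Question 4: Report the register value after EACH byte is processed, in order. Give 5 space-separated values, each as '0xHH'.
0x1F 0xF4 0xF8 0xE1 0x0C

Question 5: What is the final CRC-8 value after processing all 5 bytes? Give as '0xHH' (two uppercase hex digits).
After byte 1 (0x68): reg=0x1F
After byte 2 (0xE1): reg=0xF4
After byte 3 (0xBD): reg=0xF8
After byte 4 (0x01): reg=0xE1
After byte 5 (0x56): reg=0x0C

Answer: 0x0C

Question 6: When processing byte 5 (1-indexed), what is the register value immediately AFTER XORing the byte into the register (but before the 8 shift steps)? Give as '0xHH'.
Answer: 0xB7

Derivation:
Register before byte 5: 0xE1
Byte 5: 0x56
0xE1 XOR 0x56 = 0xB7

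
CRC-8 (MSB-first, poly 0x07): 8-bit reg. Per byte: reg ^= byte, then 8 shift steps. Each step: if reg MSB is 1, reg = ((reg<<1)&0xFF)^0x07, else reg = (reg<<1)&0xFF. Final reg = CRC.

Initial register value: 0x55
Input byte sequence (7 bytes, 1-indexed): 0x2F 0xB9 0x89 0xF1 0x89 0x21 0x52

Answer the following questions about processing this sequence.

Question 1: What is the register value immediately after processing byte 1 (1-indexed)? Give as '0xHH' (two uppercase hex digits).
After byte 1 (0x2F): reg=0x61

Answer: 0x61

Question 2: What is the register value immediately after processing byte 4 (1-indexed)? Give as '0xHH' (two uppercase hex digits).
After byte 1 (0x2F): reg=0x61
After byte 2 (0xB9): reg=0x06
After byte 3 (0x89): reg=0xA4
After byte 4 (0xF1): reg=0xAC

Answer: 0xAC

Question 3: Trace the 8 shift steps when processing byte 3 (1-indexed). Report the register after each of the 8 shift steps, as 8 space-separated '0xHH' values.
After byte 1 (0x2F): reg=0x61
After byte 2 (0xB9): reg=0x06
Register before byte 3: 0x06
After XOR with byte 0x89: 0x8F

Answer: 0x19 0x32 0x64 0xC8 0x97 0x29 0x52 0xA4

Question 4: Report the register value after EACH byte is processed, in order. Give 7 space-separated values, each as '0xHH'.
0x61 0x06 0xA4 0xAC 0xFB 0x08 0x81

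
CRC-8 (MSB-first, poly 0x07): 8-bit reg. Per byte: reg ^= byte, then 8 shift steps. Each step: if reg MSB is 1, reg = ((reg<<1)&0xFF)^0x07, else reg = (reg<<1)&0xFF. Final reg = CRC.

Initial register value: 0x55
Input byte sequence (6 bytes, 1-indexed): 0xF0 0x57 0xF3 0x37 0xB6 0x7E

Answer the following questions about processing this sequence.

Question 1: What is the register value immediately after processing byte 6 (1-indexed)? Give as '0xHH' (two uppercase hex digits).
After byte 1 (0xF0): reg=0x72
After byte 2 (0x57): reg=0xFB
After byte 3 (0xF3): reg=0x38
After byte 4 (0x37): reg=0x2D
After byte 5 (0xB6): reg=0xC8
After byte 6 (0x7E): reg=0x0B

Answer: 0x0B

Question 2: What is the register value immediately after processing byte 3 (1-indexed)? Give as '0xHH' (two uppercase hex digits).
Answer: 0x38

Derivation:
After byte 1 (0xF0): reg=0x72
After byte 2 (0x57): reg=0xFB
After byte 3 (0xF3): reg=0x38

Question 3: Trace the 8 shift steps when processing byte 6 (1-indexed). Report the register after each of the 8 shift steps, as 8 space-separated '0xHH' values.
After byte 1 (0xF0): reg=0x72
After byte 2 (0x57): reg=0xFB
After byte 3 (0xF3): reg=0x38
After byte 4 (0x37): reg=0x2D
After byte 5 (0xB6): reg=0xC8
Register before byte 6: 0xC8
After XOR with byte 0x7E: 0xB6

Answer: 0x6B 0xD6 0xAB 0x51 0xA2 0x43 0x86 0x0B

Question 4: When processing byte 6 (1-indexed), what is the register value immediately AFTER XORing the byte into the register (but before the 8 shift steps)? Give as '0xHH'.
Register before byte 6: 0xC8
Byte 6: 0x7E
0xC8 XOR 0x7E = 0xB6

Answer: 0xB6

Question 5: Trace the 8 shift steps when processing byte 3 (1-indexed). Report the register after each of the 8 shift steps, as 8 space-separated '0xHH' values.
After byte 1 (0xF0): reg=0x72
After byte 2 (0x57): reg=0xFB
Register before byte 3: 0xFB
After XOR with byte 0xF3: 0x08

Answer: 0x10 0x20 0x40 0x80 0x07 0x0E 0x1C 0x38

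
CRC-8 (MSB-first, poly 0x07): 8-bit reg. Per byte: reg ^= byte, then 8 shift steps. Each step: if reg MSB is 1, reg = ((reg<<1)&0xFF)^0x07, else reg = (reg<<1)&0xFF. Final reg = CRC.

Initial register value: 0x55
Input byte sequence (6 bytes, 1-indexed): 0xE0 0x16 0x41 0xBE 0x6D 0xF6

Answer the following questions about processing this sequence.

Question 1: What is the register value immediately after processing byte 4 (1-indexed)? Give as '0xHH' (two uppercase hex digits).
Answer: 0x74

Derivation:
After byte 1 (0xE0): reg=0x02
After byte 2 (0x16): reg=0x6C
After byte 3 (0x41): reg=0xC3
After byte 4 (0xBE): reg=0x74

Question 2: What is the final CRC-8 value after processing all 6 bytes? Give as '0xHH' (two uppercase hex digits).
After byte 1 (0xE0): reg=0x02
After byte 2 (0x16): reg=0x6C
After byte 3 (0x41): reg=0xC3
After byte 4 (0xBE): reg=0x74
After byte 5 (0x6D): reg=0x4F
After byte 6 (0xF6): reg=0x26

Answer: 0x26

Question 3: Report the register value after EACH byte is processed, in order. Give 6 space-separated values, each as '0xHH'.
0x02 0x6C 0xC3 0x74 0x4F 0x26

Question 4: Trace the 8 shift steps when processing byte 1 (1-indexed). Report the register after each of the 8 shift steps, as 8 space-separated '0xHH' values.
Answer: 0x6D 0xDA 0xB3 0x61 0xC2 0x83 0x01 0x02

Derivation:
Register before byte 1: 0x55
After XOR with byte 0xE0: 0xB5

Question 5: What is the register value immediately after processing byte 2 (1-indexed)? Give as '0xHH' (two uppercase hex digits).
After byte 1 (0xE0): reg=0x02
After byte 2 (0x16): reg=0x6C

Answer: 0x6C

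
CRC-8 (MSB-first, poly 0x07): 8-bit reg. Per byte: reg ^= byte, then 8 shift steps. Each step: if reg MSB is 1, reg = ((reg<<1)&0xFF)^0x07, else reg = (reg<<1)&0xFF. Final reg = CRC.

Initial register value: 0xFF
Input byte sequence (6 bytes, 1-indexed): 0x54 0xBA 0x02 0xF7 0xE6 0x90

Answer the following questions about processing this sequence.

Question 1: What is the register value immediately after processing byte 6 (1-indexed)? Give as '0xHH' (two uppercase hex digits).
Answer: 0x6D

Derivation:
After byte 1 (0x54): reg=0x58
After byte 2 (0xBA): reg=0xA0
After byte 3 (0x02): reg=0x67
After byte 4 (0xF7): reg=0xF9
After byte 5 (0xE6): reg=0x5D
After byte 6 (0x90): reg=0x6D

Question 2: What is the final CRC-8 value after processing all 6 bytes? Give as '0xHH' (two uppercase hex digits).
After byte 1 (0x54): reg=0x58
After byte 2 (0xBA): reg=0xA0
After byte 3 (0x02): reg=0x67
After byte 4 (0xF7): reg=0xF9
After byte 5 (0xE6): reg=0x5D
After byte 6 (0x90): reg=0x6D

Answer: 0x6D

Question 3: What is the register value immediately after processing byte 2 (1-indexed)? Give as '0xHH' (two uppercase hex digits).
Answer: 0xA0

Derivation:
After byte 1 (0x54): reg=0x58
After byte 2 (0xBA): reg=0xA0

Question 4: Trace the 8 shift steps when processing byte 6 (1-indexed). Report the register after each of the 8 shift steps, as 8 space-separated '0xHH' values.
After byte 1 (0x54): reg=0x58
After byte 2 (0xBA): reg=0xA0
After byte 3 (0x02): reg=0x67
After byte 4 (0xF7): reg=0xF9
After byte 5 (0xE6): reg=0x5D
Register before byte 6: 0x5D
After XOR with byte 0x90: 0xCD

Answer: 0x9D 0x3D 0x7A 0xF4 0xEF 0xD9 0xB5 0x6D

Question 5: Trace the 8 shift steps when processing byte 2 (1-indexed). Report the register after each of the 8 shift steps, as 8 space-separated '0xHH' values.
Answer: 0xC3 0x81 0x05 0x0A 0x14 0x28 0x50 0xA0

Derivation:
After byte 1 (0x54): reg=0x58
Register before byte 2: 0x58
After XOR with byte 0xBA: 0xE2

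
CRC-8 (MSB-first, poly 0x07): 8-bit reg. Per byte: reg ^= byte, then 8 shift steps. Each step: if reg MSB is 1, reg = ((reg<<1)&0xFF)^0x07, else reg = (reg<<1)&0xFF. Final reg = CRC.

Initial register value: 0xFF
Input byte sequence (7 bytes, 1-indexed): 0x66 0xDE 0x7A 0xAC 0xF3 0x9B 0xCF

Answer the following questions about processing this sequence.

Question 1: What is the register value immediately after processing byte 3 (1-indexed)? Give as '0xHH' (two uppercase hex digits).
After byte 1 (0x66): reg=0xC6
After byte 2 (0xDE): reg=0x48
After byte 3 (0x7A): reg=0x9E

Answer: 0x9E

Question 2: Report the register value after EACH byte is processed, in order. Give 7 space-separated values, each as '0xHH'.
0xC6 0x48 0x9E 0x9E 0x04 0xD4 0x41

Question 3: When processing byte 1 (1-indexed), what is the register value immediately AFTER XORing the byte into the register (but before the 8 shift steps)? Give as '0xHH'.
Register before byte 1: 0xFF
Byte 1: 0x66
0xFF XOR 0x66 = 0x99

Answer: 0x99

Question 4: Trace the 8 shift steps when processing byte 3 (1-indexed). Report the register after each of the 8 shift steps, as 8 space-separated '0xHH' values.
Answer: 0x64 0xC8 0x97 0x29 0x52 0xA4 0x4F 0x9E

Derivation:
After byte 1 (0x66): reg=0xC6
After byte 2 (0xDE): reg=0x48
Register before byte 3: 0x48
After XOR with byte 0x7A: 0x32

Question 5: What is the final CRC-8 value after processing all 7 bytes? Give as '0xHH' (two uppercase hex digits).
After byte 1 (0x66): reg=0xC6
After byte 2 (0xDE): reg=0x48
After byte 3 (0x7A): reg=0x9E
After byte 4 (0xAC): reg=0x9E
After byte 5 (0xF3): reg=0x04
After byte 6 (0x9B): reg=0xD4
After byte 7 (0xCF): reg=0x41

Answer: 0x41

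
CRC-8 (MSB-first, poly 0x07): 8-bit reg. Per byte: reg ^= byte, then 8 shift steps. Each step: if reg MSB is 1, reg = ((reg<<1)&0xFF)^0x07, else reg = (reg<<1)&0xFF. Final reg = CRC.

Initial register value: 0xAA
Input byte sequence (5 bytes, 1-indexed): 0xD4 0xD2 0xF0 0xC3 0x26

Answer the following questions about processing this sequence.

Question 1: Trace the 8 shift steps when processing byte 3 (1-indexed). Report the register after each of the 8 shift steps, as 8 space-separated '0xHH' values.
Answer: 0x6F 0xDE 0xBB 0x71 0xE2 0xC3 0x81 0x05

Derivation:
After byte 1 (0xD4): reg=0x7D
After byte 2 (0xD2): reg=0x44
Register before byte 3: 0x44
After XOR with byte 0xF0: 0xB4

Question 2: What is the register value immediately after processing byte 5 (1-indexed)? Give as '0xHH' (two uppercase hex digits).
Answer: 0x61

Derivation:
After byte 1 (0xD4): reg=0x7D
After byte 2 (0xD2): reg=0x44
After byte 3 (0xF0): reg=0x05
After byte 4 (0xC3): reg=0x5C
After byte 5 (0x26): reg=0x61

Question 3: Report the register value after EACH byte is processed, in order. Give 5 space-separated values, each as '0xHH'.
0x7D 0x44 0x05 0x5C 0x61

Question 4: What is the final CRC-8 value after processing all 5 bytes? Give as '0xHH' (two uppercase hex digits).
Answer: 0x61

Derivation:
After byte 1 (0xD4): reg=0x7D
After byte 2 (0xD2): reg=0x44
After byte 3 (0xF0): reg=0x05
After byte 4 (0xC3): reg=0x5C
After byte 5 (0x26): reg=0x61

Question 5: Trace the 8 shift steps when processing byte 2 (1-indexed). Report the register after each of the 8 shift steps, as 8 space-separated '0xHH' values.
After byte 1 (0xD4): reg=0x7D
Register before byte 2: 0x7D
After XOR with byte 0xD2: 0xAF

Answer: 0x59 0xB2 0x63 0xC6 0x8B 0x11 0x22 0x44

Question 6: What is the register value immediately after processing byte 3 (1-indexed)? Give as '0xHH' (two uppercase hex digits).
Answer: 0x05

Derivation:
After byte 1 (0xD4): reg=0x7D
After byte 2 (0xD2): reg=0x44
After byte 3 (0xF0): reg=0x05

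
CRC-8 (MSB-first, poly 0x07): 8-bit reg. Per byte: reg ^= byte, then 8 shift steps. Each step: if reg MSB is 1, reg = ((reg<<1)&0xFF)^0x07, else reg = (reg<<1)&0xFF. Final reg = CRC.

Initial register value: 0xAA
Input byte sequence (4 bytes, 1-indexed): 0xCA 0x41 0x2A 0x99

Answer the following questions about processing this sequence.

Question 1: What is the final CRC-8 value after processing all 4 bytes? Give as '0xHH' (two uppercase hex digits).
Answer: 0x52

Derivation:
After byte 1 (0xCA): reg=0x27
After byte 2 (0x41): reg=0x35
After byte 3 (0x2A): reg=0x5D
After byte 4 (0x99): reg=0x52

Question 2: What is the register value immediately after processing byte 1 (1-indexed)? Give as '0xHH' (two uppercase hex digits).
Answer: 0x27

Derivation:
After byte 1 (0xCA): reg=0x27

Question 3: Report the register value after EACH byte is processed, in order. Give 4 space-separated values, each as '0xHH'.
0x27 0x35 0x5D 0x52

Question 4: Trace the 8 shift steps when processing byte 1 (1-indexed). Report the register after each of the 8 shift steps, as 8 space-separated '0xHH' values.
Register before byte 1: 0xAA
After XOR with byte 0xCA: 0x60

Answer: 0xC0 0x87 0x09 0x12 0x24 0x48 0x90 0x27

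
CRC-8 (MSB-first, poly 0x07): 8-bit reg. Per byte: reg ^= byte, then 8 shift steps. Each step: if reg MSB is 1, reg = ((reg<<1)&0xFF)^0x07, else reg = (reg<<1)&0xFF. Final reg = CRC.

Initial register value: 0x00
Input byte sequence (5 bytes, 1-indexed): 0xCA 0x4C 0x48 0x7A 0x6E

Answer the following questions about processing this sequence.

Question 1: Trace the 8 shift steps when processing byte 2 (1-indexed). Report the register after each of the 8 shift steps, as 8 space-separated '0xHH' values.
After byte 1 (0xCA): reg=0x78
Register before byte 2: 0x78
After XOR with byte 0x4C: 0x34

Answer: 0x68 0xD0 0xA7 0x49 0x92 0x23 0x46 0x8C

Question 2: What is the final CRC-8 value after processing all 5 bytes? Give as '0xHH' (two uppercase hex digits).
Answer: 0x0B

Derivation:
After byte 1 (0xCA): reg=0x78
After byte 2 (0x4C): reg=0x8C
After byte 3 (0x48): reg=0x52
After byte 4 (0x7A): reg=0xD8
After byte 5 (0x6E): reg=0x0B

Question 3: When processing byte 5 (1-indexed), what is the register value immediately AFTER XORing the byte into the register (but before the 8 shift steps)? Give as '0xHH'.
Register before byte 5: 0xD8
Byte 5: 0x6E
0xD8 XOR 0x6E = 0xB6

Answer: 0xB6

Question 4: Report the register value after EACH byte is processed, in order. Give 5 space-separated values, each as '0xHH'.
0x78 0x8C 0x52 0xD8 0x0B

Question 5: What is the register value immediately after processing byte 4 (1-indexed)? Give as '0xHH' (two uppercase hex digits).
Answer: 0xD8

Derivation:
After byte 1 (0xCA): reg=0x78
After byte 2 (0x4C): reg=0x8C
After byte 3 (0x48): reg=0x52
After byte 4 (0x7A): reg=0xD8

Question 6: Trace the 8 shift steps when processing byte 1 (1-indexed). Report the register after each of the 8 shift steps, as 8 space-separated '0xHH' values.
Answer: 0x93 0x21 0x42 0x84 0x0F 0x1E 0x3C 0x78

Derivation:
Register before byte 1: 0x00
After XOR with byte 0xCA: 0xCA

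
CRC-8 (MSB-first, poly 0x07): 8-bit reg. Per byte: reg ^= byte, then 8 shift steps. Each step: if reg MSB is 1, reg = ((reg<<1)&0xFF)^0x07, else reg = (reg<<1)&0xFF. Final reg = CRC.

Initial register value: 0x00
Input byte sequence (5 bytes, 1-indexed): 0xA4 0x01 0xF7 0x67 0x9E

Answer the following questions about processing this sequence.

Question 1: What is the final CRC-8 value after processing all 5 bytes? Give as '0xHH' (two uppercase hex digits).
Answer: 0x5D

Derivation:
After byte 1 (0xA4): reg=0x75
After byte 2 (0x01): reg=0x4B
After byte 3 (0xF7): reg=0x3D
After byte 4 (0x67): reg=0x81
After byte 5 (0x9E): reg=0x5D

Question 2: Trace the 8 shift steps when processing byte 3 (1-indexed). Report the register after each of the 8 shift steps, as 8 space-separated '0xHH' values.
After byte 1 (0xA4): reg=0x75
After byte 2 (0x01): reg=0x4B
Register before byte 3: 0x4B
After XOR with byte 0xF7: 0xBC

Answer: 0x7F 0xFE 0xFB 0xF1 0xE5 0xCD 0x9D 0x3D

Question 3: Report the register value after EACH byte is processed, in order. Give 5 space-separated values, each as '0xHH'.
0x75 0x4B 0x3D 0x81 0x5D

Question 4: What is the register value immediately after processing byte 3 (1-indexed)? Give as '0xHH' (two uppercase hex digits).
Answer: 0x3D

Derivation:
After byte 1 (0xA4): reg=0x75
After byte 2 (0x01): reg=0x4B
After byte 3 (0xF7): reg=0x3D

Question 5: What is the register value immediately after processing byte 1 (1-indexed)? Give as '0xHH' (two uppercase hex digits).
After byte 1 (0xA4): reg=0x75

Answer: 0x75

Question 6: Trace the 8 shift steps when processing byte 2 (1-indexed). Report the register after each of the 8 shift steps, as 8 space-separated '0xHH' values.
Answer: 0xE8 0xD7 0xA9 0x55 0xAA 0x53 0xA6 0x4B

Derivation:
After byte 1 (0xA4): reg=0x75
Register before byte 2: 0x75
After XOR with byte 0x01: 0x74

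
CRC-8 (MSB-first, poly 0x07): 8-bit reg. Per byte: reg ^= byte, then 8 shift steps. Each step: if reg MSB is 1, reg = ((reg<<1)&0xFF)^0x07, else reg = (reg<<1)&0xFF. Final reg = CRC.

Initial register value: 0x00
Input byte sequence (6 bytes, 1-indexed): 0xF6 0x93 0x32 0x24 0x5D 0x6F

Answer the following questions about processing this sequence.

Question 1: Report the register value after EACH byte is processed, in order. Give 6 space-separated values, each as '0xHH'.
0xCC 0x9A 0x51 0x4C 0x77 0x48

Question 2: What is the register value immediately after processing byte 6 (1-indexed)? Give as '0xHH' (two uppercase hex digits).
Answer: 0x48

Derivation:
After byte 1 (0xF6): reg=0xCC
After byte 2 (0x93): reg=0x9A
After byte 3 (0x32): reg=0x51
After byte 4 (0x24): reg=0x4C
After byte 5 (0x5D): reg=0x77
After byte 6 (0x6F): reg=0x48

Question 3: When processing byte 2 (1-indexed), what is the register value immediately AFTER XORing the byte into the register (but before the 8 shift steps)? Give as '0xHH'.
Register before byte 2: 0xCC
Byte 2: 0x93
0xCC XOR 0x93 = 0x5F

Answer: 0x5F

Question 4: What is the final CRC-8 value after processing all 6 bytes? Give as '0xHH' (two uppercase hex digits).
After byte 1 (0xF6): reg=0xCC
After byte 2 (0x93): reg=0x9A
After byte 3 (0x32): reg=0x51
After byte 4 (0x24): reg=0x4C
After byte 5 (0x5D): reg=0x77
After byte 6 (0x6F): reg=0x48

Answer: 0x48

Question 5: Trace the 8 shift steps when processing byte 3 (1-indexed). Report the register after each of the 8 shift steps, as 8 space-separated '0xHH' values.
Answer: 0x57 0xAE 0x5B 0xB6 0x6B 0xD6 0xAB 0x51

Derivation:
After byte 1 (0xF6): reg=0xCC
After byte 2 (0x93): reg=0x9A
Register before byte 3: 0x9A
After XOR with byte 0x32: 0xA8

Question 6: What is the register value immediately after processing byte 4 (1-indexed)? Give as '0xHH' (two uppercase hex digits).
Answer: 0x4C

Derivation:
After byte 1 (0xF6): reg=0xCC
After byte 2 (0x93): reg=0x9A
After byte 3 (0x32): reg=0x51
After byte 4 (0x24): reg=0x4C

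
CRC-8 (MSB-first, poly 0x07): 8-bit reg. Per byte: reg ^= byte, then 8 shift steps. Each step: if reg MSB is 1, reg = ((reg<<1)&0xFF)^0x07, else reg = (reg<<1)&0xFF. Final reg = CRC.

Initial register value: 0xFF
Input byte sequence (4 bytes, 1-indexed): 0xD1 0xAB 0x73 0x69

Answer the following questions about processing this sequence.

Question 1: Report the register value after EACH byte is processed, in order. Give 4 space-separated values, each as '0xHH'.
0xCA 0x20 0xBE 0x2B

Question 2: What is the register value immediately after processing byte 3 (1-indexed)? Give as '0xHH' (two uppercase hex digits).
After byte 1 (0xD1): reg=0xCA
After byte 2 (0xAB): reg=0x20
After byte 3 (0x73): reg=0xBE

Answer: 0xBE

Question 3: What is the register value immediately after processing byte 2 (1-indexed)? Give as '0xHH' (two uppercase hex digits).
After byte 1 (0xD1): reg=0xCA
After byte 2 (0xAB): reg=0x20

Answer: 0x20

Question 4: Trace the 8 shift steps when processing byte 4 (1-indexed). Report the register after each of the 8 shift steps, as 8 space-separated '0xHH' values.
Answer: 0xA9 0x55 0xAA 0x53 0xA6 0x4B 0x96 0x2B

Derivation:
After byte 1 (0xD1): reg=0xCA
After byte 2 (0xAB): reg=0x20
After byte 3 (0x73): reg=0xBE
Register before byte 4: 0xBE
After XOR with byte 0x69: 0xD7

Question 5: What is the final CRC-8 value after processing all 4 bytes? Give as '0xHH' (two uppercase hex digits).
Answer: 0x2B

Derivation:
After byte 1 (0xD1): reg=0xCA
After byte 2 (0xAB): reg=0x20
After byte 3 (0x73): reg=0xBE
After byte 4 (0x69): reg=0x2B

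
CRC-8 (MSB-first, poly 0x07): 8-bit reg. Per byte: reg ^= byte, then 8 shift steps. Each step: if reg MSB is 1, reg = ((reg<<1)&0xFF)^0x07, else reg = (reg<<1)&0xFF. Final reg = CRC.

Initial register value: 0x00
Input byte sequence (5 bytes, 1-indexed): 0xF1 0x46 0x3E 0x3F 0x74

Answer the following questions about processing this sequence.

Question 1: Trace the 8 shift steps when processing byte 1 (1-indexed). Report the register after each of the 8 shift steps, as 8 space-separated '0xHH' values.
Answer: 0xE5 0xCD 0x9D 0x3D 0x7A 0xF4 0xEF 0xD9

Derivation:
Register before byte 1: 0x00
After XOR with byte 0xF1: 0xF1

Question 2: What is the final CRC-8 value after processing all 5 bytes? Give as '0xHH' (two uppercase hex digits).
Answer: 0x38

Derivation:
After byte 1 (0xF1): reg=0xD9
After byte 2 (0x46): reg=0xD4
After byte 3 (0x3E): reg=0x98
After byte 4 (0x3F): reg=0x7C
After byte 5 (0x74): reg=0x38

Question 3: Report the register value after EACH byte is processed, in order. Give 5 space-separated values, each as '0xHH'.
0xD9 0xD4 0x98 0x7C 0x38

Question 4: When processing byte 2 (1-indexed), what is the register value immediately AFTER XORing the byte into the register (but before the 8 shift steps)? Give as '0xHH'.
Register before byte 2: 0xD9
Byte 2: 0x46
0xD9 XOR 0x46 = 0x9F

Answer: 0x9F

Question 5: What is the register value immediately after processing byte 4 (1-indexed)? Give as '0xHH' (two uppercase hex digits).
After byte 1 (0xF1): reg=0xD9
After byte 2 (0x46): reg=0xD4
After byte 3 (0x3E): reg=0x98
After byte 4 (0x3F): reg=0x7C

Answer: 0x7C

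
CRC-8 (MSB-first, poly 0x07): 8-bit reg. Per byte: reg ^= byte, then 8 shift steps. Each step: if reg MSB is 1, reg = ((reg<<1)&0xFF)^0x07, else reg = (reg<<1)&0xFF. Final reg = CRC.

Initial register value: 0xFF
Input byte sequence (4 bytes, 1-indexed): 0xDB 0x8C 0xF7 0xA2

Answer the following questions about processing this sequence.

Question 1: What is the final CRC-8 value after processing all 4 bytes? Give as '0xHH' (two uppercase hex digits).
After byte 1 (0xDB): reg=0xFC
After byte 2 (0x8C): reg=0x57
After byte 3 (0xF7): reg=0x69
After byte 4 (0xA2): reg=0x7F

Answer: 0x7F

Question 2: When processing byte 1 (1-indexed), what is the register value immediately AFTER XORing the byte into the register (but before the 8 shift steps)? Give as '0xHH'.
Register before byte 1: 0xFF
Byte 1: 0xDB
0xFF XOR 0xDB = 0x24

Answer: 0x24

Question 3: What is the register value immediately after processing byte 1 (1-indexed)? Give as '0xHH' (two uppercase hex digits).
Answer: 0xFC

Derivation:
After byte 1 (0xDB): reg=0xFC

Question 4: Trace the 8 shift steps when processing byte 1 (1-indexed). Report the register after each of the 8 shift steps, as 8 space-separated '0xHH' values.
Register before byte 1: 0xFF
After XOR with byte 0xDB: 0x24

Answer: 0x48 0x90 0x27 0x4E 0x9C 0x3F 0x7E 0xFC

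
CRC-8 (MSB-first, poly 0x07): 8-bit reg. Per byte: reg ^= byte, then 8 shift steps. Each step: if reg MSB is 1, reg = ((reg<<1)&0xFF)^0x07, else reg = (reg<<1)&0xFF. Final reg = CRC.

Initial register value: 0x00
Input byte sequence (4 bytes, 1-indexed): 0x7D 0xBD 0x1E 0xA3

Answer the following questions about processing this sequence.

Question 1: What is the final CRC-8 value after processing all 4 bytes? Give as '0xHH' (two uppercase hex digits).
Answer: 0x56

Derivation:
After byte 1 (0x7D): reg=0x74
After byte 2 (0xBD): reg=0x71
After byte 3 (0x1E): reg=0x0A
After byte 4 (0xA3): reg=0x56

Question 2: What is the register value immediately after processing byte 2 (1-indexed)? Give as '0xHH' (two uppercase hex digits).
Answer: 0x71

Derivation:
After byte 1 (0x7D): reg=0x74
After byte 2 (0xBD): reg=0x71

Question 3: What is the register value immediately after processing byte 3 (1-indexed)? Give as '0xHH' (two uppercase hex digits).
After byte 1 (0x7D): reg=0x74
After byte 2 (0xBD): reg=0x71
After byte 3 (0x1E): reg=0x0A

Answer: 0x0A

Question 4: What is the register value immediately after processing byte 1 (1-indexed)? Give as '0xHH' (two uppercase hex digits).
Answer: 0x74

Derivation:
After byte 1 (0x7D): reg=0x74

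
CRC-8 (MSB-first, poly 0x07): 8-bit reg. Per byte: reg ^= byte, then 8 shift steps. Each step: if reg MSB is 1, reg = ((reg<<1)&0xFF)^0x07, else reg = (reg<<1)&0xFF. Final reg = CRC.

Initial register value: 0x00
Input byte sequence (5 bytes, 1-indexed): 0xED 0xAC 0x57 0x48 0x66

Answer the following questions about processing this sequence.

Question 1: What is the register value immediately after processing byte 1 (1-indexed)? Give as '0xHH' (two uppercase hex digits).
After byte 1 (0xED): reg=0x8D

Answer: 0x8D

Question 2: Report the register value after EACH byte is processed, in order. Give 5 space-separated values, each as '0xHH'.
0x8D 0xE7 0x19 0xB0 0x2C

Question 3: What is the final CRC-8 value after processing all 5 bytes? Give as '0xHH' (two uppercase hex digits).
After byte 1 (0xED): reg=0x8D
After byte 2 (0xAC): reg=0xE7
After byte 3 (0x57): reg=0x19
After byte 4 (0x48): reg=0xB0
After byte 5 (0x66): reg=0x2C

Answer: 0x2C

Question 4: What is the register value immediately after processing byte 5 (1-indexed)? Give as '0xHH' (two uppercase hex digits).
Answer: 0x2C

Derivation:
After byte 1 (0xED): reg=0x8D
After byte 2 (0xAC): reg=0xE7
After byte 3 (0x57): reg=0x19
After byte 4 (0x48): reg=0xB0
After byte 5 (0x66): reg=0x2C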